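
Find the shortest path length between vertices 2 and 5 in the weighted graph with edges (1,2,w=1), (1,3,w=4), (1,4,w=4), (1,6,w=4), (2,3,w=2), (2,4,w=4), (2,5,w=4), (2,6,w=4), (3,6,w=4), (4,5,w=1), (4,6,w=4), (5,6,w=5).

Step 1: Build adjacency list with weights:
  1: 2(w=1), 3(w=4), 4(w=4), 6(w=4)
  2: 1(w=1), 3(w=2), 4(w=4), 5(w=4), 6(w=4)
  3: 1(w=4), 2(w=2), 6(w=4)
  4: 1(w=4), 2(w=4), 5(w=1), 6(w=4)
  5: 2(w=4), 4(w=1), 6(w=5)
  6: 1(w=4), 2(w=4), 3(w=4), 4(w=4), 5(w=5)

Step 2: Apply Dijkstra's algorithm from vertex 2:
  Visit vertex 2 (distance=0)
    Update dist[1] = 1
    Update dist[3] = 2
    Update dist[4] = 4
    Update dist[5] = 4
    Update dist[6] = 4
  Visit vertex 1 (distance=1)
  Visit vertex 3 (distance=2)
  Visit vertex 4 (distance=4)
  Visit vertex 5 (distance=4)

Step 3: Shortest path: 2 -> 5
Total weight: 4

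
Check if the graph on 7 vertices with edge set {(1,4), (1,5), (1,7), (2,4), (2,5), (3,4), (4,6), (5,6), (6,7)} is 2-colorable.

Step 1: Attempt 2-coloring using BFS:
  Start at vertex 1, assign color 0
  Color vertex 4 with color 1 (neighbor of 1)
  Color vertex 5 with color 1 (neighbor of 1)
  Color vertex 7 with color 1 (neighbor of 1)
  Color vertex 2 with color 0 (neighbor of 4)
  Color vertex 3 with color 0 (neighbor of 4)
  Color vertex 6 with color 0 (neighbor of 4)

Step 2: 2-coloring succeeded. No conflicts found.
  Set A (color 0): {1, 2, 3, 6}
  Set B (color 1): {4, 5, 7}

The graph is bipartite with partition {1, 2, 3, 6}, {4, 5, 7}.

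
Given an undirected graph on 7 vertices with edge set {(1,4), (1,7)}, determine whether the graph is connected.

Step 1: Build adjacency list from edges:
  1: 4, 7
  2: (none)
  3: (none)
  4: 1
  5: (none)
  6: (none)
  7: 1

Step 2: Run BFS/DFS from vertex 1:
  Visited: {1, 4, 7}
  Reached 3 of 7 vertices

Step 3: Only 3 of 7 vertices reached. Graph is disconnected.
Connected components: {1, 4, 7}, {2}, {3}, {5}, {6}
Answer: No, the graph is not connected (5 components).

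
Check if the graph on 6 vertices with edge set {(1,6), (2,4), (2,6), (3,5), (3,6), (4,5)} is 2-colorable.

Step 1: Attempt 2-coloring using BFS:
  Start at vertex 1, assign color 0
  Color vertex 6 with color 1 (neighbor of 1)
  Color vertex 2 with color 0 (neighbor of 6)
  Color vertex 3 with color 0 (neighbor of 6)
  Color vertex 4 with color 1 (neighbor of 2)
  Color vertex 5 with color 1 (neighbor of 3)

Step 2: Conflict found! Vertices 4 and 5 are adjacent but have the same color.
This means the graph contains an odd cycle.

The graph is NOT bipartite.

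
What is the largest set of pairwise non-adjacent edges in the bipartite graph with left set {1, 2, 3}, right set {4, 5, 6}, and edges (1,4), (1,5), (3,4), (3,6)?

Step 1: List the neighbors of each left vertex:
  1: 4, 5
  2: (none)
  3: 4, 6

Step 2: Greedily match left vertices, then look for augmenting paths:
  Match 1 -- 4
  Match 3 -- 6
  No augmenting path remains.

Step 3: Verify this is maximum:
  Matching has size 2. The vertex set {1, 3} covers every edge and has size 2; any matching has at most one edge per cover vertex, so 2 is maximum (König's theorem).

Maximum matching: {(1,4), (3,6)}
Size: 2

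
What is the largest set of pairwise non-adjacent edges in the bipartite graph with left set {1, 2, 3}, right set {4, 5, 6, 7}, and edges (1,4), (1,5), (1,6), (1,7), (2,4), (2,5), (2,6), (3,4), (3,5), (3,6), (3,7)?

Step 1: List the neighbors of each left vertex:
  1: 4, 5, 6, 7
  2: 4, 5, 6
  3: 4, 5, 6, 7

Step 2: Greedily match left vertices, then look for augmenting paths:
  Match 1 -- 4
  Match 2 -- 5
  Match 3 -- 6
  No augmenting path remains.

Step 3: Verify this is maximum:
  Matching size 3 = min(|L|, |R|) = min(3, 4), which is an upper bound, so this matching is maximum.

Maximum matching: {(1,4), (2,5), (3,6)}
Size: 3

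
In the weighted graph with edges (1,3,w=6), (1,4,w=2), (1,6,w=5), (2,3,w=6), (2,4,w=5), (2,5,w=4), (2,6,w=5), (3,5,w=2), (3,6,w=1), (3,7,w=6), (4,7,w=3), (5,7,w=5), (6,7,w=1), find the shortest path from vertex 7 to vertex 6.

Step 1: Build adjacency list with weights:
  1: 3(w=6), 4(w=2), 6(w=5)
  2: 3(w=6), 4(w=5), 5(w=4), 6(w=5)
  3: 1(w=6), 2(w=6), 5(w=2), 6(w=1), 7(w=6)
  4: 1(w=2), 2(w=5), 7(w=3)
  5: 2(w=4), 3(w=2), 7(w=5)
  6: 1(w=5), 2(w=5), 3(w=1), 7(w=1)
  7: 3(w=6), 4(w=3), 5(w=5), 6(w=1)

Step 2: Apply Dijkstra's algorithm from vertex 7:
  Visit vertex 7 (distance=0)
    Update dist[3] = 6
    Update dist[4] = 3
    Update dist[5] = 5
    Update dist[6] = 1
  Visit vertex 6 (distance=1)
    Update dist[1] = 6
    Update dist[2] = 6
    Update dist[3] = 2

Step 3: Shortest path: 7 -> 6
Total weight: 1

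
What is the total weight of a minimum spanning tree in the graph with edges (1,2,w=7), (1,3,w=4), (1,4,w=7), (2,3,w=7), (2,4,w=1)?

Apply Kruskal's algorithm (sort edges by weight, add if no cycle):

Sorted edges by weight:
  (2,4) w=1
  (1,3) w=4
  (1,4) w=7
  (1,2) w=7
  (2,3) w=7

Add edge (2,4) w=1 -- no cycle. Running total: 1
Add edge (1,3) w=4 -- no cycle. Running total: 5
Add edge (1,4) w=7 -- no cycle. Running total: 12

MST edges: (2,4,w=1), (1,3,w=4), (1,4,w=7)
Total MST weight: 1 + 4 + 7 = 12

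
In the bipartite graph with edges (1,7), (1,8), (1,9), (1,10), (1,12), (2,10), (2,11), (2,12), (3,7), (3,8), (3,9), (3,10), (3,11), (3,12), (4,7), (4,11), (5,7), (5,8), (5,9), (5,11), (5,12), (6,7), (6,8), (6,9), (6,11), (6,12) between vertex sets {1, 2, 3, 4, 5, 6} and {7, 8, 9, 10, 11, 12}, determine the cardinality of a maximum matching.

Step 1: List the neighbors of each left vertex:
  1: 7, 8, 9, 10, 12
  2: 10, 11, 12
  3: 7, 8, 9, 10, 11, 12
  4: 7, 11
  5: 7, 8, 9, 11, 12
  6: 7, 8, 9, 11, 12

Step 2: Greedily match left vertices, then look for augmenting paths:
  Match 1 -- 7
  Match 2 -- 10
  Match 3 -- 8
  Match 4 -- 11
  Match 5 -- 9
  Match 6 -- 12
  No augmenting path remains.

Step 3: Verify this is maximum:
  Matching size 6 = min(|L|, |R|) = min(6, 6), which is an upper bound, so this matching is maximum.

Maximum matching: {(1,7), (2,10), (3,8), (4,11), (5,9), (6,12)}
Size: 6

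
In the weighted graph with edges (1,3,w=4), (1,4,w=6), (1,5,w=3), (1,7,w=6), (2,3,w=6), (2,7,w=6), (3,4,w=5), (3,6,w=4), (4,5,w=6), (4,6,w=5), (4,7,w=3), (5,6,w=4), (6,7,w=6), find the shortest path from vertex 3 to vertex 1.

Step 1: Build adjacency list with weights:
  1: 3(w=4), 4(w=6), 5(w=3), 7(w=6)
  2: 3(w=6), 7(w=6)
  3: 1(w=4), 2(w=6), 4(w=5), 6(w=4)
  4: 1(w=6), 3(w=5), 5(w=6), 6(w=5), 7(w=3)
  5: 1(w=3), 4(w=6), 6(w=4)
  6: 3(w=4), 4(w=5), 5(w=4), 7(w=6)
  7: 1(w=6), 2(w=6), 4(w=3), 6(w=6)

Step 2: Apply Dijkstra's algorithm from vertex 3:
  Visit vertex 3 (distance=0)
    Update dist[1] = 4
    Update dist[2] = 6
    Update dist[4] = 5
    Update dist[6] = 4
  Visit vertex 1 (distance=4)
    Update dist[5] = 7
    Update dist[7] = 10

Step 3: Shortest path: 3 -> 1
Total weight: 4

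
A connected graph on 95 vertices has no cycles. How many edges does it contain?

A tree on n vertices always has exactly n - 1 edges.
For n = 95: edges = 95 - 1 = 94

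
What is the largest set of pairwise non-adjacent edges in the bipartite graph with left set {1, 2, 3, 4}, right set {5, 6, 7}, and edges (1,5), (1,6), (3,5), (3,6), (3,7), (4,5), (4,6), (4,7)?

Step 1: List the neighbors of each left vertex:
  1: 5, 6
  2: (none)
  3: 5, 6, 7
  4: 5, 6, 7

Step 2: Greedily match left vertices, then look for augmenting paths:
  Match 1 -- 5
  Match 3 -- 6
  Match 4 -- 7
  No augmenting path remains.

Step 3: Verify this is maximum:
  Matching size 3 = min(|L|, |R|) = min(4, 3), which is an upper bound, so this matching is maximum.

Maximum matching: {(1,5), (3,6), (4,7)}
Size: 3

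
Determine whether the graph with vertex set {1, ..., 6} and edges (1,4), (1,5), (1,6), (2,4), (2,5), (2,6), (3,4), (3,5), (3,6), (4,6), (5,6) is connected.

Step 1: Build adjacency list from edges:
  1: 4, 5, 6
  2: 4, 5, 6
  3: 4, 5, 6
  4: 1, 2, 3, 6
  5: 1, 2, 3, 6
  6: 1, 2, 3, 4, 5

Step 2: Run BFS/DFS from vertex 1:
  Visited: {1, 4, 5, 6, 2, 3}
  Reached 6 of 6 vertices

Step 3: All 6 vertices reached from vertex 1, so the graph is connected.
Answer: Yes, the graph is connected.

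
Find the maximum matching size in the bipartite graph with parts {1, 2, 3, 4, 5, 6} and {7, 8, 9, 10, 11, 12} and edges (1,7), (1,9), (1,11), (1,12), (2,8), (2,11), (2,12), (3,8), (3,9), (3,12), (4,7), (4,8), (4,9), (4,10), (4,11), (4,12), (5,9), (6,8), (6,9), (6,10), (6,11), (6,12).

Step 1: List the neighbors of each left vertex:
  1: 7, 9, 11, 12
  2: 8, 11, 12
  3: 8, 9, 12
  4: 7, 8, 9, 10, 11, 12
  5: 9
  6: 8, 9, 10, 11, 12

Step 2: Greedily match left vertices, then look for augmenting paths:
  Match 1 -- 7
  Match 2 -- 8
  Match 3 -- 12
  Match 4 -- 10
  Match 5 -- 9
  Match 6 -- 11
  No augmenting path remains.

Step 3: Verify this is maximum:
  Matching size 6 = min(|L|, |R|) = min(6, 6), which is an upper bound, so this matching is maximum.

Maximum matching: {(1,7), (2,8), (3,12), (4,10), (5,9), (6,11)}
Size: 6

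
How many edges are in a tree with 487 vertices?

A tree on n vertices always has exactly n - 1 edges.
For n = 487: edges = 487 - 1 = 486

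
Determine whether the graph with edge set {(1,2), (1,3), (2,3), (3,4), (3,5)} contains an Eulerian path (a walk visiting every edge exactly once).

Step 1: Find the degree of each vertex:
  deg(1) = 2
  deg(2) = 2
  deg(3) = 4
  deg(4) = 1
  deg(5) = 1

Step 2: Count vertices with odd degree:
  Odd-degree vertices: 4, 5 (2 total)

Step 3: Apply Euler's theorem:
  - Eulerian circuit exists iff graph is connected and all vertices have even degree
  - Eulerian path exists iff graph is connected and has 0 or 2 odd-degree vertices

Graph is connected with exactly 2 odd-degree vertices (4, 5).
Eulerian path exists (starting and ending at the odd-degree vertices), but no Eulerian circuit.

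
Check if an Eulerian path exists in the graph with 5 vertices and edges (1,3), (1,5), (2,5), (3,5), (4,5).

Step 1: Find the degree of each vertex:
  deg(1) = 2
  deg(2) = 1
  deg(3) = 2
  deg(4) = 1
  deg(5) = 4

Step 2: Count vertices with odd degree:
  Odd-degree vertices: 2, 4 (2 total)

Step 3: Apply Euler's theorem:
  - Eulerian circuit exists iff graph is connected and all vertices have even degree
  - Eulerian path exists iff graph is connected and has 0 or 2 odd-degree vertices

Graph is connected with exactly 2 odd-degree vertices (2, 4).
Eulerian path exists (starting and ending at the odd-degree vertices), but no Eulerian circuit.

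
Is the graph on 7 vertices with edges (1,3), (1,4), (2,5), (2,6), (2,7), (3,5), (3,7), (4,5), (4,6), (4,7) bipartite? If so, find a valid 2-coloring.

Step 1: Attempt 2-coloring using BFS:
  Start at vertex 1, assign color 0
  Color vertex 3 with color 1 (neighbor of 1)
  Color vertex 4 with color 1 (neighbor of 1)
  Color vertex 5 with color 0 (neighbor of 3)
  Color vertex 7 with color 0 (neighbor of 3)
  Color vertex 6 with color 0 (neighbor of 4)
  Color vertex 2 with color 1 (neighbor of 5)

Step 2: 2-coloring succeeded. No conflicts found.
  Set A (color 0): {1, 5, 6, 7}
  Set B (color 1): {2, 3, 4}

The graph is bipartite with partition {1, 5, 6, 7}, {2, 3, 4}.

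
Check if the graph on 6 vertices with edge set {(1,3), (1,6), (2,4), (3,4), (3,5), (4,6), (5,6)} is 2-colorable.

Step 1: Attempt 2-coloring using BFS:
  Start at vertex 1, assign color 0
  Color vertex 3 with color 1 (neighbor of 1)
  Color vertex 6 with color 1 (neighbor of 1)
  Color vertex 4 with color 0 (neighbor of 3)
  Color vertex 5 with color 0 (neighbor of 3)
  Color vertex 2 with color 1 (neighbor of 4)

Step 2: 2-coloring succeeded. No conflicts found.
  Set A (color 0): {1, 4, 5}
  Set B (color 1): {2, 3, 6}

The graph is bipartite with partition {1, 4, 5}, {2, 3, 6}.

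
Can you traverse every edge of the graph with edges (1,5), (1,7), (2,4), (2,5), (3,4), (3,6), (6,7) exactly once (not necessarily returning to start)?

Step 1: Find the degree of each vertex:
  deg(1) = 2
  deg(2) = 2
  deg(3) = 2
  deg(4) = 2
  deg(5) = 2
  deg(6) = 2
  deg(7) = 2

Step 2: Count vertices with odd degree:
  All vertices have even degree (0 odd-degree vertices)

Step 3: Apply Euler's theorem:
  - Eulerian circuit exists iff graph is connected and all vertices have even degree
  - Eulerian path exists iff graph is connected and has 0 or 2 odd-degree vertices

Graph is connected with 0 odd-degree vertices.
Both Eulerian circuit and Eulerian path exist.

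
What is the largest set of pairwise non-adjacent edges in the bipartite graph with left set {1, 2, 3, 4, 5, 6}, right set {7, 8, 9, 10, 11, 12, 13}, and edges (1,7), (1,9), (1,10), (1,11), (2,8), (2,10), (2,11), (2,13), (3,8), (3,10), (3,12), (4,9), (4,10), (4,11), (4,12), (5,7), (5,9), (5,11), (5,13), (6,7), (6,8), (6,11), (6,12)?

Step 1: List the neighbors of each left vertex:
  1: 7, 9, 10, 11
  2: 8, 10, 11, 13
  3: 8, 10, 12
  4: 9, 10, 11, 12
  5: 7, 9, 11, 13
  6: 7, 8, 11, 12

Step 2: Greedily match left vertices, then look for augmenting paths:
  Match 1 -- 7
  Match 2 -- 8
  Match 3 -- 10
  Match 4 -- 9
  Match 5 -- 11
  Match 6 -- 12
  No augmenting path remains.

Step 3: Verify this is maximum:
  Matching size 6 = min(|L|, |R|) = min(6, 7), which is an upper bound, so this matching is maximum.

Maximum matching: {(1,7), (2,8), (3,10), (4,9), (5,11), (6,12)}
Size: 6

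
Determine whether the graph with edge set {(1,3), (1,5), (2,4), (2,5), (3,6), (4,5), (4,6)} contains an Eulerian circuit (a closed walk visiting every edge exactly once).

Step 1: Find the degree of each vertex:
  deg(1) = 2
  deg(2) = 2
  deg(3) = 2
  deg(4) = 3
  deg(5) = 3
  deg(6) = 2

Step 2: Count vertices with odd degree:
  Odd-degree vertices: 4, 5 (2 total)

Step 3: Apply Euler's theorem:
  - Eulerian circuit exists iff graph is connected and all vertices have even degree
  - Eulerian path exists iff graph is connected and has 0 or 2 odd-degree vertices

Graph is connected with exactly 2 odd-degree vertices (4, 5).
Eulerian path exists (starting and ending at the odd-degree vertices), but no Eulerian circuit.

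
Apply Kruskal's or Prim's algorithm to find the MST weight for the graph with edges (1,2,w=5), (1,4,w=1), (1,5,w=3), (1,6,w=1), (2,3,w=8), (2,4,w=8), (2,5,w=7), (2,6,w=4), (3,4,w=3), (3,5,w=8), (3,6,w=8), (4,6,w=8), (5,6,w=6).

Apply Kruskal's algorithm (sort edges by weight, add if no cycle):

Sorted edges by weight:
  (1,4) w=1
  (1,6) w=1
  (1,5) w=3
  (3,4) w=3
  (2,6) w=4
  (1,2) w=5
  (5,6) w=6
  (2,5) w=7
  (2,3) w=8
  (2,4) w=8
  (3,5) w=8
  (3,6) w=8
  (4,6) w=8

Add edge (1,4) w=1 -- no cycle. Running total: 1
Add edge (1,6) w=1 -- no cycle. Running total: 2
Add edge (1,5) w=3 -- no cycle. Running total: 5
Add edge (3,4) w=3 -- no cycle. Running total: 8
Add edge (2,6) w=4 -- no cycle. Running total: 12

MST edges: (1,4,w=1), (1,6,w=1), (1,5,w=3), (3,4,w=3), (2,6,w=4)
Total MST weight: 1 + 1 + 3 + 3 + 4 = 12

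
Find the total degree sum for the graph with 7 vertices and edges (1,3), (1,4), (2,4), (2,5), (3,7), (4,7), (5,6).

Step 1: Count edges incident to each vertex:
  deg(1) = 2 (neighbors: 3, 4)
  deg(2) = 2 (neighbors: 4, 5)
  deg(3) = 2 (neighbors: 1, 7)
  deg(4) = 3 (neighbors: 1, 2, 7)
  deg(5) = 2 (neighbors: 2, 6)
  deg(6) = 1 (neighbors: 5)
  deg(7) = 2 (neighbors: 3, 4)

Step 2: Sum all degrees:
  2 + 2 + 2 + 3 + 2 + 1 + 2 = 14

Verification: sum of degrees = 2 * |E| = 2 * 7 = 14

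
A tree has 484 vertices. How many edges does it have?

A tree on n vertices always has exactly n - 1 edges.
For n = 484: edges = 484 - 1 = 483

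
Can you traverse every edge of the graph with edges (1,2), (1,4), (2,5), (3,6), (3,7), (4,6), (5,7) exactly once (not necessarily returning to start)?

Step 1: Find the degree of each vertex:
  deg(1) = 2
  deg(2) = 2
  deg(3) = 2
  deg(4) = 2
  deg(5) = 2
  deg(6) = 2
  deg(7) = 2

Step 2: Count vertices with odd degree:
  All vertices have even degree (0 odd-degree vertices)

Step 3: Apply Euler's theorem:
  - Eulerian circuit exists iff graph is connected and all vertices have even degree
  - Eulerian path exists iff graph is connected and has 0 or 2 odd-degree vertices

Graph is connected with 0 odd-degree vertices.
Both Eulerian circuit and Eulerian path exist.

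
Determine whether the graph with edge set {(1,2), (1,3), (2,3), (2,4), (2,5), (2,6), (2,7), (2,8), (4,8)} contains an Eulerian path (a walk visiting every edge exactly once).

Step 1: Find the degree of each vertex:
  deg(1) = 2
  deg(2) = 7
  deg(3) = 2
  deg(4) = 2
  deg(5) = 1
  deg(6) = 1
  deg(7) = 1
  deg(8) = 2

Step 2: Count vertices with odd degree:
  Odd-degree vertices: 2, 5, 6, 7 (4 total)

Step 3: Apply Euler's theorem:
  - Eulerian circuit exists iff graph is connected and all vertices have even degree
  - Eulerian path exists iff graph is connected and has 0 or 2 odd-degree vertices

Graph has 4 odd-degree vertices (need 0 or 2).
Neither Eulerian path nor Eulerian circuit exists.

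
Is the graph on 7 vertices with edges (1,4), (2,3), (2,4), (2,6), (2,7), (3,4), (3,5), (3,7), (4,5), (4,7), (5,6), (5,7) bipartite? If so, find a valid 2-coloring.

Step 1: Attempt 2-coloring using BFS:
  Start at vertex 1, assign color 0
  Color vertex 4 with color 1 (neighbor of 1)
  Color vertex 2 with color 0 (neighbor of 4)
  Color vertex 3 with color 0 (neighbor of 4)
  Color vertex 5 with color 0 (neighbor of 4)
  Color vertex 7 with color 0 (neighbor of 4)

Step 2: Conflict found! Vertices 2 and 3 are adjacent but have the same color.
This means the graph contains an odd cycle.

The graph is NOT bipartite.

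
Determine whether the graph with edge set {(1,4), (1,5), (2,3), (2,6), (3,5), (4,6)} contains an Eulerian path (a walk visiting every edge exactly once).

Step 1: Find the degree of each vertex:
  deg(1) = 2
  deg(2) = 2
  deg(3) = 2
  deg(4) = 2
  deg(5) = 2
  deg(6) = 2

Step 2: Count vertices with odd degree:
  All vertices have even degree (0 odd-degree vertices)

Step 3: Apply Euler's theorem:
  - Eulerian circuit exists iff graph is connected and all vertices have even degree
  - Eulerian path exists iff graph is connected and has 0 or 2 odd-degree vertices

Graph is connected with 0 odd-degree vertices.
Both Eulerian circuit and Eulerian path exist.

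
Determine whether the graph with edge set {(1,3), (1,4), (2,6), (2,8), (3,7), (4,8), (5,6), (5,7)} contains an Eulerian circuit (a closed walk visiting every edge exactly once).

Step 1: Find the degree of each vertex:
  deg(1) = 2
  deg(2) = 2
  deg(3) = 2
  deg(4) = 2
  deg(5) = 2
  deg(6) = 2
  deg(7) = 2
  deg(8) = 2

Step 2: Count vertices with odd degree:
  All vertices have even degree (0 odd-degree vertices)

Step 3: Apply Euler's theorem:
  - Eulerian circuit exists iff graph is connected and all vertices have even degree
  - Eulerian path exists iff graph is connected and has 0 or 2 odd-degree vertices

Graph is connected with 0 odd-degree vertices.
Both Eulerian circuit and Eulerian path exist.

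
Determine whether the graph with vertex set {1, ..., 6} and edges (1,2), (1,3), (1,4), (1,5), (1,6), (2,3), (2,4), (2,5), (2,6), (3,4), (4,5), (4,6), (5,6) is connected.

Step 1: Build adjacency list from edges:
  1: 2, 3, 4, 5, 6
  2: 1, 3, 4, 5, 6
  3: 1, 2, 4
  4: 1, 2, 3, 5, 6
  5: 1, 2, 4, 6
  6: 1, 2, 4, 5

Step 2: Run BFS/DFS from vertex 1:
  Visited: {1, 2, 3, 4, 5, 6}
  Reached 6 of 6 vertices

Step 3: All 6 vertices reached from vertex 1, so the graph is connected.
Answer: Yes, the graph is connected.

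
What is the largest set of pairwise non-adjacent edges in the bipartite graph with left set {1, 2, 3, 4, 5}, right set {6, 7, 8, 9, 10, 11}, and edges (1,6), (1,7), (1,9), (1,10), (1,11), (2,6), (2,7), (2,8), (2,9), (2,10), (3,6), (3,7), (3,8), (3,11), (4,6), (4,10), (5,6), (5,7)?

Step 1: List the neighbors of each left vertex:
  1: 6, 7, 9, 10, 11
  2: 6, 7, 8, 9, 10
  3: 6, 7, 8, 11
  4: 6, 10
  5: 6, 7

Step 2: Greedily match left vertices, then look for augmenting paths:
  Match 1 -- 9
  Match 2 -- 7
  Match 3 -- 8
  Match 4 -- 10
  Match 5 -- 6
  No augmenting path remains.

Step 3: Verify this is maximum:
  Matching size 5 = min(|L|, |R|) = min(5, 6), which is an upper bound, so this matching is maximum.

Maximum matching: {(1,9), (2,7), (3,8), (4,10), (5,6)}
Size: 5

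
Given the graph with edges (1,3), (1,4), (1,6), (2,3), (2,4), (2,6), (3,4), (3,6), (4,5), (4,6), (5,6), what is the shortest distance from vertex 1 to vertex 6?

Step 1: Build adjacency list:
  1: 3, 4, 6
  2: 3, 4, 6
  3: 1, 2, 4, 6
  4: 1, 2, 3, 5, 6
  5: 4, 6
  6: 1, 2, 3, 4, 5

Step 2: BFS from vertex 1 to find shortest path to 6:
  vertex 3 reached at distance 1
  vertex 4 reached at distance 1
  vertex 6 reached at distance 1

Step 3: Shortest path: 1 -> 6
Path length: 1 edge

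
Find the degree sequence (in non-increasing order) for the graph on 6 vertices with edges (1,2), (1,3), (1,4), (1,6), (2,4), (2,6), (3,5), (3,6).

Step 1: Count edges incident to each vertex:
  deg(1) = 4 (neighbors: 2, 3, 4, 6)
  deg(2) = 3 (neighbors: 1, 4, 6)
  deg(3) = 3 (neighbors: 1, 5, 6)
  deg(4) = 2 (neighbors: 1, 2)
  deg(5) = 1 (neighbors: 3)
  deg(6) = 3 (neighbors: 1, 2, 3)

Step 2: Sort degrees in non-increasing order:
  Degrees: [4, 3, 3, 2, 1, 3] -> sorted: [4, 3, 3, 3, 2, 1]

Degree sequence: [4, 3, 3, 3, 2, 1]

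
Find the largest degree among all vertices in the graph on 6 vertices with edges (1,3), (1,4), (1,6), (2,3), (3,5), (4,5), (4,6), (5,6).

Step 1: Count edges incident to each vertex:
  deg(1) = 3 (neighbors: 3, 4, 6)
  deg(2) = 1 (neighbors: 3)
  deg(3) = 3 (neighbors: 1, 2, 5)
  deg(4) = 3 (neighbors: 1, 5, 6)
  deg(5) = 3 (neighbors: 3, 4, 6)
  deg(6) = 3 (neighbors: 1, 4, 5)

Step 2: Find maximum:
  max(3, 1, 3, 3, 3, 3) = 3 (vertex 1)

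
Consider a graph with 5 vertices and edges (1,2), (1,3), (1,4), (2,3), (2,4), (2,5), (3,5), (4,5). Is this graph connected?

Step 1: Build adjacency list from edges:
  1: 2, 3, 4
  2: 1, 3, 4, 5
  3: 1, 2, 5
  4: 1, 2, 5
  5: 2, 3, 4

Step 2: Run BFS/DFS from vertex 1:
  Visited: {1, 2, 3, 4, 5}
  Reached 5 of 5 vertices

Step 3: All 5 vertices reached from vertex 1, so the graph is connected.
Answer: Yes, the graph is connected.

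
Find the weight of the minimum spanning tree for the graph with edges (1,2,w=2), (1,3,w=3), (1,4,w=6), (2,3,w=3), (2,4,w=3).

Apply Kruskal's algorithm (sort edges by weight, add if no cycle):

Sorted edges by weight:
  (1,2) w=2
  (1,3) w=3
  (2,3) w=3
  (2,4) w=3
  (1,4) w=6

Add edge (1,2) w=2 -- no cycle. Running total: 2
Add edge (1,3) w=3 -- no cycle. Running total: 5
Skip edge (2,3) w=3 -- would create cycle
Add edge (2,4) w=3 -- no cycle. Running total: 8

MST edges: (1,2,w=2), (1,3,w=3), (2,4,w=3)
Total MST weight: 2 + 3 + 3 = 8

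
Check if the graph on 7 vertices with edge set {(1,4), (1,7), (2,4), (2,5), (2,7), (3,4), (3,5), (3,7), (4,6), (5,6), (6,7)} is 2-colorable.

Step 1: Attempt 2-coloring using BFS:
  Start at vertex 1, assign color 0
  Color vertex 4 with color 1 (neighbor of 1)
  Color vertex 7 with color 1 (neighbor of 1)
  Color vertex 2 with color 0 (neighbor of 4)
  Color vertex 3 with color 0 (neighbor of 4)
  Color vertex 6 with color 0 (neighbor of 4)
  Color vertex 5 with color 1 (neighbor of 2)

Step 2: 2-coloring succeeded. No conflicts found.
  Set A (color 0): {1, 2, 3, 6}
  Set B (color 1): {4, 5, 7}

The graph is bipartite with partition {1, 2, 3, 6}, {4, 5, 7}.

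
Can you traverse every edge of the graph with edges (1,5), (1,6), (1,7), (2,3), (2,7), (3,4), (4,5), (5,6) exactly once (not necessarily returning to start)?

Step 1: Find the degree of each vertex:
  deg(1) = 3
  deg(2) = 2
  deg(3) = 2
  deg(4) = 2
  deg(5) = 3
  deg(6) = 2
  deg(7) = 2

Step 2: Count vertices with odd degree:
  Odd-degree vertices: 1, 5 (2 total)

Step 3: Apply Euler's theorem:
  - Eulerian circuit exists iff graph is connected and all vertices have even degree
  - Eulerian path exists iff graph is connected and has 0 or 2 odd-degree vertices

Graph is connected with exactly 2 odd-degree vertices (1, 5).
Eulerian path exists (starting and ending at the odd-degree vertices), but no Eulerian circuit.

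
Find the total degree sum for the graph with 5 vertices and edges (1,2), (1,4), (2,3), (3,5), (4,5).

Step 1: Count edges incident to each vertex:
  deg(1) = 2 (neighbors: 2, 4)
  deg(2) = 2 (neighbors: 1, 3)
  deg(3) = 2 (neighbors: 2, 5)
  deg(4) = 2 (neighbors: 1, 5)
  deg(5) = 2 (neighbors: 3, 4)

Step 2: Sum all degrees:
  2 + 2 + 2 + 2 + 2 = 10

Verification: sum of degrees = 2 * |E| = 2 * 5 = 10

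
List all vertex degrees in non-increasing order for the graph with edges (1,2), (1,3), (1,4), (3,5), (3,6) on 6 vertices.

Step 1: Count edges incident to each vertex:
  deg(1) = 3 (neighbors: 2, 3, 4)
  deg(2) = 1 (neighbors: 1)
  deg(3) = 3 (neighbors: 1, 5, 6)
  deg(4) = 1 (neighbors: 1)
  deg(5) = 1 (neighbors: 3)
  deg(6) = 1 (neighbors: 3)

Step 2: Sort degrees in non-increasing order:
  Degrees: [3, 1, 3, 1, 1, 1] -> sorted: [3, 3, 1, 1, 1, 1]

Degree sequence: [3, 3, 1, 1, 1, 1]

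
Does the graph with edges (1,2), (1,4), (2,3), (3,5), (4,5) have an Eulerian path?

Step 1: Find the degree of each vertex:
  deg(1) = 2
  deg(2) = 2
  deg(3) = 2
  deg(4) = 2
  deg(5) = 2

Step 2: Count vertices with odd degree:
  All vertices have even degree (0 odd-degree vertices)

Step 3: Apply Euler's theorem:
  - Eulerian circuit exists iff graph is connected and all vertices have even degree
  - Eulerian path exists iff graph is connected and has 0 or 2 odd-degree vertices

Graph is connected with 0 odd-degree vertices.
Both Eulerian circuit and Eulerian path exist.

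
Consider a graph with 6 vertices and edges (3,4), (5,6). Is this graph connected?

Step 1: Build adjacency list from edges:
  1: (none)
  2: (none)
  3: 4
  4: 3
  5: 6
  6: 5

Step 2: Run BFS/DFS from vertex 1:
  Visited: {1}
  Reached 1 of 6 vertices

Step 3: Only 1 of 6 vertices reached. Graph is disconnected.
Connected components: {1}, {2}, {3, 4}, {5, 6}
Answer: No, the graph is not connected (4 components).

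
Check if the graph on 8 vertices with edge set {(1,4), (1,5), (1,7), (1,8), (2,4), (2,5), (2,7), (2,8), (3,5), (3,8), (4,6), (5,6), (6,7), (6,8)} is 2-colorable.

Step 1: Attempt 2-coloring using BFS:
  Start at vertex 1, assign color 0
  Color vertex 4 with color 1 (neighbor of 1)
  Color vertex 5 with color 1 (neighbor of 1)
  Color vertex 7 with color 1 (neighbor of 1)
  Color vertex 8 with color 1 (neighbor of 1)
  Color vertex 2 with color 0 (neighbor of 4)
  Color vertex 6 with color 0 (neighbor of 4)
  Color vertex 3 with color 0 (neighbor of 5)

Step 2: 2-coloring succeeded. No conflicts found.
  Set A (color 0): {1, 2, 3, 6}
  Set B (color 1): {4, 5, 7, 8}

The graph is bipartite with partition {1, 2, 3, 6}, {4, 5, 7, 8}.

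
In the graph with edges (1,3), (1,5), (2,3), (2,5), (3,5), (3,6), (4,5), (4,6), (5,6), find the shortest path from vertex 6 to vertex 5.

Step 1: Build adjacency list:
  1: 3, 5
  2: 3, 5
  3: 1, 2, 5, 6
  4: 5, 6
  5: 1, 2, 3, 4, 6
  6: 3, 4, 5

Step 2: BFS from vertex 6 to find shortest path to 5:
  vertex 3 reached at distance 1
  vertex 4 reached at distance 1
  vertex 5 reached at distance 1

Step 3: Shortest path: 6 -> 5
Path length: 1 edge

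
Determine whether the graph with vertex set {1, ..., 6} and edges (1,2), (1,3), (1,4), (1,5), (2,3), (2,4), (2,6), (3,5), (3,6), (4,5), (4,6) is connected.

Step 1: Build adjacency list from edges:
  1: 2, 3, 4, 5
  2: 1, 3, 4, 6
  3: 1, 2, 5, 6
  4: 1, 2, 5, 6
  5: 1, 3, 4
  6: 2, 3, 4

Step 2: Run BFS/DFS from vertex 1:
  Visited: {1, 2, 3, 4, 5, 6}
  Reached 6 of 6 vertices

Step 3: All 6 vertices reached from vertex 1, so the graph is connected.
Answer: Yes, the graph is connected.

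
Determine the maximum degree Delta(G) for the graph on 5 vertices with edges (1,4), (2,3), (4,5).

Step 1: Count edges incident to each vertex:
  deg(1) = 1 (neighbors: 4)
  deg(2) = 1 (neighbors: 3)
  deg(3) = 1 (neighbors: 2)
  deg(4) = 2 (neighbors: 1, 5)
  deg(5) = 1 (neighbors: 4)

Step 2: Find maximum:
  max(1, 1, 1, 2, 1) = 2 (vertex 4)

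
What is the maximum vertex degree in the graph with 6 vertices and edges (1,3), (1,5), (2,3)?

Step 1: Count edges incident to each vertex:
  deg(1) = 2 (neighbors: 3, 5)
  deg(2) = 1 (neighbors: 3)
  deg(3) = 2 (neighbors: 1, 2)
  deg(4) = 0 (neighbors: none)
  deg(5) = 1 (neighbors: 1)
  deg(6) = 0 (neighbors: none)

Step 2: Find maximum:
  max(2, 1, 2, 0, 1, 0) = 2 (vertex 1)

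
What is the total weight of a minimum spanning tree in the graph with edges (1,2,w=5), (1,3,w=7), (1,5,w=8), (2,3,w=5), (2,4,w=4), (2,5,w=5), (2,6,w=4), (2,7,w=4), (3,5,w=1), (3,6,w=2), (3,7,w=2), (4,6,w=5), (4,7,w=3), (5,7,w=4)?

Apply Kruskal's algorithm (sort edges by weight, add if no cycle):

Sorted edges by weight:
  (3,5) w=1
  (3,6) w=2
  (3,7) w=2
  (4,7) w=3
  (2,7) w=4
  (2,6) w=4
  (2,4) w=4
  (5,7) w=4
  (1,2) w=5
  (2,3) w=5
  (2,5) w=5
  (4,6) w=5
  (1,3) w=7
  (1,5) w=8

Add edge (3,5) w=1 -- no cycle. Running total: 1
Add edge (3,6) w=2 -- no cycle. Running total: 3
Add edge (3,7) w=2 -- no cycle. Running total: 5
Add edge (4,7) w=3 -- no cycle. Running total: 8
Add edge (2,7) w=4 -- no cycle. Running total: 12
Skip edge (2,6) w=4 -- would create cycle
Skip edge (2,4) w=4 -- would create cycle
Skip edge (5,7) w=4 -- would create cycle
Add edge (1,2) w=5 -- no cycle. Running total: 17

MST edges: (3,5,w=1), (3,6,w=2), (3,7,w=2), (4,7,w=3), (2,7,w=4), (1,2,w=5)
Total MST weight: 1 + 2 + 2 + 3 + 4 + 5 = 17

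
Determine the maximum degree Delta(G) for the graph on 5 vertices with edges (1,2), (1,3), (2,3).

Step 1: Count edges incident to each vertex:
  deg(1) = 2 (neighbors: 2, 3)
  deg(2) = 2 (neighbors: 1, 3)
  deg(3) = 2 (neighbors: 1, 2)
  deg(4) = 0 (neighbors: none)
  deg(5) = 0 (neighbors: none)

Step 2: Find maximum:
  max(2, 2, 2, 0, 0) = 2 (vertex 1)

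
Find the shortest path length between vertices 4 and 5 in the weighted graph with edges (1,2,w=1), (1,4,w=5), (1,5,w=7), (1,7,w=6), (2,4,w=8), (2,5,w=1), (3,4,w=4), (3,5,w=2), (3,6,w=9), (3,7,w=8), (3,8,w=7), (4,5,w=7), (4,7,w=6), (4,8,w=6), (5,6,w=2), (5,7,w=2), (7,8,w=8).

Step 1: Build adjacency list with weights:
  1: 2(w=1), 4(w=5), 5(w=7), 7(w=6)
  2: 1(w=1), 4(w=8), 5(w=1)
  3: 4(w=4), 5(w=2), 6(w=9), 7(w=8), 8(w=7)
  4: 1(w=5), 2(w=8), 3(w=4), 5(w=7), 7(w=6), 8(w=6)
  5: 1(w=7), 2(w=1), 3(w=2), 4(w=7), 6(w=2), 7(w=2)
  6: 3(w=9), 5(w=2)
  7: 1(w=6), 3(w=8), 4(w=6), 5(w=2), 8(w=8)
  8: 3(w=7), 4(w=6), 7(w=8)

Step 2: Apply Dijkstra's algorithm from vertex 4:
  Visit vertex 4 (distance=0)
    Update dist[1] = 5
    Update dist[2] = 8
    Update dist[3] = 4
    Update dist[5] = 7
    Update dist[7] = 6
    Update dist[8] = 6
  Visit vertex 3 (distance=4)
    Update dist[5] = 6
    Update dist[6] = 13
  Visit vertex 1 (distance=5)
    Update dist[2] = 6
  Visit vertex 2 (distance=6)
  Visit vertex 5 (distance=6)
    Update dist[6] = 8

Step 3: Shortest path: 4 -> 3 -> 5
Total weight: 4 + 2 = 6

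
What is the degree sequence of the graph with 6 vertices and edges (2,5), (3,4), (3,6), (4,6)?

Step 1: Count edges incident to each vertex:
  deg(1) = 0 (neighbors: none)
  deg(2) = 1 (neighbors: 5)
  deg(3) = 2 (neighbors: 4, 6)
  deg(4) = 2 (neighbors: 3, 6)
  deg(5) = 1 (neighbors: 2)
  deg(6) = 2 (neighbors: 3, 4)

Step 2: Sort degrees in non-increasing order:
  Degrees: [0, 1, 2, 2, 1, 2] -> sorted: [2, 2, 2, 1, 1, 0]

Degree sequence: [2, 2, 2, 1, 1, 0]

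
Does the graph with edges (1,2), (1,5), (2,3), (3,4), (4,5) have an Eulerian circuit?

Step 1: Find the degree of each vertex:
  deg(1) = 2
  deg(2) = 2
  deg(3) = 2
  deg(4) = 2
  deg(5) = 2

Step 2: Count vertices with odd degree:
  All vertices have even degree (0 odd-degree vertices)

Step 3: Apply Euler's theorem:
  - Eulerian circuit exists iff graph is connected and all vertices have even degree
  - Eulerian path exists iff graph is connected and has 0 or 2 odd-degree vertices

Graph is connected with 0 odd-degree vertices.
Both Eulerian circuit and Eulerian path exist.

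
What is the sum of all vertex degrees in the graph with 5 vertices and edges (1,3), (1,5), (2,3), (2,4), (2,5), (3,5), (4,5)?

Step 1: Count edges incident to each vertex:
  deg(1) = 2 (neighbors: 3, 5)
  deg(2) = 3 (neighbors: 3, 4, 5)
  deg(3) = 3 (neighbors: 1, 2, 5)
  deg(4) = 2 (neighbors: 2, 5)
  deg(5) = 4 (neighbors: 1, 2, 3, 4)

Step 2: Sum all degrees:
  2 + 3 + 3 + 2 + 4 = 14

Verification: sum of degrees = 2 * |E| = 2 * 7 = 14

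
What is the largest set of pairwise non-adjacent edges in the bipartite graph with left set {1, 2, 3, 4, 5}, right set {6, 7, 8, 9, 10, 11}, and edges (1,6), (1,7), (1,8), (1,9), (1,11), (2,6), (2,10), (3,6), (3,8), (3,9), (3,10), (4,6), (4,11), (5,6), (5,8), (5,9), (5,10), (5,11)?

Step 1: List the neighbors of each left vertex:
  1: 6, 7, 8, 9, 11
  2: 6, 10
  3: 6, 8, 9, 10
  4: 6, 11
  5: 6, 8, 9, 10, 11

Step 2: Greedily match left vertices, then look for augmenting paths:
  Match 1 -- 6
  Match 2 -- 10
  Match 3 -- 8
  Match 4 -- 11
  Match 5 -- 9
  No augmenting path remains.

Step 3: Verify this is maximum:
  Matching size 5 = min(|L|, |R|) = min(5, 6), which is an upper bound, so this matching is maximum.

Maximum matching: {(1,6), (2,10), (3,8), (4,11), (5,9)}
Size: 5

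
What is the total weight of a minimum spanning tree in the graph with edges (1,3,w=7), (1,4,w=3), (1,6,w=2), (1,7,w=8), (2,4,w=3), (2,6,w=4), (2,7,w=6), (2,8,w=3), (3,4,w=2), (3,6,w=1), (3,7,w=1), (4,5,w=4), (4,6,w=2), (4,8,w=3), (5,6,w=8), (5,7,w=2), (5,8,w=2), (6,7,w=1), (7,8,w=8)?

Apply Kruskal's algorithm (sort edges by weight, add if no cycle):

Sorted edges by weight:
  (3,7) w=1
  (3,6) w=1
  (6,7) w=1
  (1,6) w=2
  (3,4) w=2
  (4,6) w=2
  (5,7) w=2
  (5,8) w=2
  (1,4) w=3
  (2,4) w=3
  (2,8) w=3
  (4,8) w=3
  (2,6) w=4
  (4,5) w=4
  (2,7) w=6
  (1,3) w=7
  (1,7) w=8
  (5,6) w=8
  (7,8) w=8

Add edge (3,7) w=1 -- no cycle. Running total: 1
Add edge (3,6) w=1 -- no cycle. Running total: 2
Skip edge (6,7) w=1 -- would create cycle
Add edge (1,6) w=2 -- no cycle. Running total: 4
Add edge (3,4) w=2 -- no cycle. Running total: 6
Skip edge (4,6) w=2 -- would create cycle
Add edge (5,7) w=2 -- no cycle. Running total: 8
Add edge (5,8) w=2 -- no cycle. Running total: 10
Skip edge (1,4) w=3 -- would create cycle
Add edge (2,4) w=3 -- no cycle. Running total: 13

MST edges: (3,7,w=1), (3,6,w=1), (1,6,w=2), (3,4,w=2), (5,7,w=2), (5,8,w=2), (2,4,w=3)
Total MST weight: 1 + 1 + 2 + 2 + 2 + 2 + 3 = 13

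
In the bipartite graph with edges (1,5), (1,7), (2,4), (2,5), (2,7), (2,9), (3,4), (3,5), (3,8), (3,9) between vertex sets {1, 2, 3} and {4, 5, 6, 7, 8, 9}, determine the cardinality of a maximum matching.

Step 1: List the neighbors of each left vertex:
  1: 5, 7
  2: 4, 5, 7, 9
  3: 4, 5, 8, 9

Step 2: Greedily match left vertices, then look for augmenting paths:
  Match 1 -- 5
  Match 2 -- 4
  Match 3 -- 8
  No augmenting path remains.

Step 3: Verify this is maximum:
  Matching size 3 = min(|L|, |R|) = min(3, 6), which is an upper bound, so this matching is maximum.

Maximum matching: {(1,5), (2,4), (3,8)}
Size: 3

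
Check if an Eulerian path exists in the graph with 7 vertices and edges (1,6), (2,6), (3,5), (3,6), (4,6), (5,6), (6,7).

Step 1: Find the degree of each vertex:
  deg(1) = 1
  deg(2) = 1
  deg(3) = 2
  deg(4) = 1
  deg(5) = 2
  deg(6) = 6
  deg(7) = 1

Step 2: Count vertices with odd degree:
  Odd-degree vertices: 1, 2, 4, 7 (4 total)

Step 3: Apply Euler's theorem:
  - Eulerian circuit exists iff graph is connected and all vertices have even degree
  - Eulerian path exists iff graph is connected and has 0 or 2 odd-degree vertices

Graph has 4 odd-degree vertices (need 0 or 2).
Neither Eulerian path nor Eulerian circuit exists.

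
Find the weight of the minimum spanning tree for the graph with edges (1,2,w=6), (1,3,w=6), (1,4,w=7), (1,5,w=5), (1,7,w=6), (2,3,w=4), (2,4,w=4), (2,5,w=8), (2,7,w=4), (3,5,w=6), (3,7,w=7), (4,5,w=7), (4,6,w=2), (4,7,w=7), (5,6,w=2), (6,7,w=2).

Apply Kruskal's algorithm (sort edges by weight, add if no cycle):

Sorted edges by weight:
  (4,6) w=2
  (5,6) w=2
  (6,7) w=2
  (2,4) w=4
  (2,3) w=4
  (2,7) w=4
  (1,5) w=5
  (1,3) w=6
  (1,2) w=6
  (1,7) w=6
  (3,5) w=6
  (1,4) w=7
  (3,7) w=7
  (4,5) w=7
  (4,7) w=7
  (2,5) w=8

Add edge (4,6) w=2 -- no cycle. Running total: 2
Add edge (5,6) w=2 -- no cycle. Running total: 4
Add edge (6,7) w=2 -- no cycle. Running total: 6
Add edge (2,4) w=4 -- no cycle. Running total: 10
Add edge (2,3) w=4 -- no cycle. Running total: 14
Skip edge (2,7) w=4 -- would create cycle
Add edge (1,5) w=5 -- no cycle. Running total: 19

MST edges: (4,6,w=2), (5,6,w=2), (6,7,w=2), (2,4,w=4), (2,3,w=4), (1,5,w=5)
Total MST weight: 2 + 2 + 2 + 4 + 4 + 5 = 19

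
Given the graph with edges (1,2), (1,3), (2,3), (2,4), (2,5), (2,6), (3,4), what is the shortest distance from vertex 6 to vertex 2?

Step 1: Build adjacency list:
  1: 2, 3
  2: 1, 3, 4, 5, 6
  3: 1, 2, 4
  4: 2, 3
  5: 2
  6: 2

Step 2: BFS from vertex 6 to find shortest path to 2:
  vertex 2 reached at distance 1

Step 3: Shortest path: 6 -> 2
Path length: 1 edge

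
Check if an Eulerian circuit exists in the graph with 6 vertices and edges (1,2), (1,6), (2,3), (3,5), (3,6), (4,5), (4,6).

Step 1: Find the degree of each vertex:
  deg(1) = 2
  deg(2) = 2
  deg(3) = 3
  deg(4) = 2
  deg(5) = 2
  deg(6) = 3

Step 2: Count vertices with odd degree:
  Odd-degree vertices: 3, 6 (2 total)

Step 3: Apply Euler's theorem:
  - Eulerian circuit exists iff graph is connected and all vertices have even degree
  - Eulerian path exists iff graph is connected and has 0 or 2 odd-degree vertices

Graph is connected with exactly 2 odd-degree vertices (3, 6).
Eulerian path exists (starting and ending at the odd-degree vertices), but no Eulerian circuit.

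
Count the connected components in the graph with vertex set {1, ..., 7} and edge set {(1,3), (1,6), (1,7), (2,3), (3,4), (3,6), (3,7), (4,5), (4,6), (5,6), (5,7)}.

Step 1: Build adjacency list from edges:
  1: 3, 6, 7
  2: 3
  3: 1, 2, 4, 6, 7
  4: 3, 5, 6
  5: 4, 6, 7
  6: 1, 3, 4, 5
  7: 1, 3, 5

Step 2: Run BFS/DFS from vertex 1:
  Visited: {1, 3, 6, 7, 2, 4, 5}
  Reached 7 of 7 vertices

Step 3: All 7 vertices reached from vertex 1, so the graph is connected.
Number of connected components: 1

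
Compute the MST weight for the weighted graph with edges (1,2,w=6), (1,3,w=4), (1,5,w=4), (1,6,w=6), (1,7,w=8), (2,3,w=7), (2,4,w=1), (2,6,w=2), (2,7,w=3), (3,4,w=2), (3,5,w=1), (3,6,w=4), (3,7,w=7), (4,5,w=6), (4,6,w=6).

Apply Kruskal's algorithm (sort edges by weight, add if no cycle):

Sorted edges by weight:
  (2,4) w=1
  (3,5) w=1
  (2,6) w=2
  (3,4) w=2
  (2,7) w=3
  (1,5) w=4
  (1,3) w=4
  (3,6) w=4
  (1,2) w=6
  (1,6) w=6
  (4,5) w=6
  (4,6) w=6
  (2,3) w=7
  (3,7) w=7
  (1,7) w=8

Add edge (2,4) w=1 -- no cycle. Running total: 1
Add edge (3,5) w=1 -- no cycle. Running total: 2
Add edge (2,6) w=2 -- no cycle. Running total: 4
Add edge (3,4) w=2 -- no cycle. Running total: 6
Add edge (2,7) w=3 -- no cycle. Running total: 9
Add edge (1,5) w=4 -- no cycle. Running total: 13

MST edges: (2,4,w=1), (3,5,w=1), (2,6,w=2), (3,4,w=2), (2,7,w=3), (1,5,w=4)
Total MST weight: 1 + 1 + 2 + 2 + 3 + 4 = 13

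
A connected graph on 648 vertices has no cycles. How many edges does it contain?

A tree on n vertices always has exactly n - 1 edges.
For n = 648: edges = 648 - 1 = 647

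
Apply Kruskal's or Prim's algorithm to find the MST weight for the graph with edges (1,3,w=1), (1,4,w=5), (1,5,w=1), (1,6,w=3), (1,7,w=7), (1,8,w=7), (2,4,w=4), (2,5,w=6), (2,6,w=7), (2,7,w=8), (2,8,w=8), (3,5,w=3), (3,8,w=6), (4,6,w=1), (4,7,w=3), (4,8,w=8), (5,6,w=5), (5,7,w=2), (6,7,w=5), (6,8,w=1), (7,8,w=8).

Apply Kruskal's algorithm (sort edges by weight, add if no cycle):

Sorted edges by weight:
  (1,3) w=1
  (1,5) w=1
  (4,6) w=1
  (6,8) w=1
  (5,7) w=2
  (1,6) w=3
  (3,5) w=3
  (4,7) w=3
  (2,4) w=4
  (1,4) w=5
  (5,6) w=5
  (6,7) w=5
  (2,5) w=6
  (3,8) w=6
  (1,7) w=7
  (1,8) w=7
  (2,6) w=7
  (2,7) w=8
  (2,8) w=8
  (4,8) w=8
  (7,8) w=8

Add edge (1,3) w=1 -- no cycle. Running total: 1
Add edge (1,5) w=1 -- no cycle. Running total: 2
Add edge (4,6) w=1 -- no cycle. Running total: 3
Add edge (6,8) w=1 -- no cycle. Running total: 4
Add edge (5,7) w=2 -- no cycle. Running total: 6
Add edge (1,6) w=3 -- no cycle. Running total: 9
Skip edge (3,5) w=3 -- would create cycle
Skip edge (4,7) w=3 -- would create cycle
Add edge (2,4) w=4 -- no cycle. Running total: 13

MST edges: (1,3,w=1), (1,5,w=1), (4,6,w=1), (6,8,w=1), (5,7,w=2), (1,6,w=3), (2,4,w=4)
Total MST weight: 1 + 1 + 1 + 1 + 2 + 3 + 4 = 13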